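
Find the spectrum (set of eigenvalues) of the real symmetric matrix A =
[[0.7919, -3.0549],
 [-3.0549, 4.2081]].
sigma(A) ≈ {-1, 6}

A is real symmetric, so its spectrum consists of real eigenvalues. Expanding the characteristic polynomial of the displayed matrix gives
  det(λ I - A) = p(λ) = λ^2 + (-5)λ + (-6).
Solving p(λ) = 0 yields eigenvalues ≈ -1, 6. (A is shown rounded to 4 decimals, so these recover the underlying integer eigenvalues to within that precision.)
Verification: the trace of A = 5 equals the sum of eigenvalues 5, and det(A) ≈ -6.0000 matches the eigenvalue product -6.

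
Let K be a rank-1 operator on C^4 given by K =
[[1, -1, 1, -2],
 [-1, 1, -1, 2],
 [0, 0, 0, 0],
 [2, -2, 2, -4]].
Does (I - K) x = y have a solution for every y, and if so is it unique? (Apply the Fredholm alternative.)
(I - K) is invertible (det(I - K) = 3 ≠ 0), so for every y in C^4 the equation (I - K) x = y has a unique solution.

K has rank 1, so it is an outer product K = u v^T: every row of K is a multiple of one row vector. Reading off the entries, u = (-1, 1, 0, -2) and v = (-1, 1, -1, 2) (row i of K equals u_i·v^T). A rank-one matrix u v^T satisfies K u = u (v·u) and kills the (3)-dimensional subspace v^⊥, so its characteristic polynomial is lambda^3 (lambda - v·u) with v·u = tr K = -2. Hence the eigenvalues of I - K are 1 (multiplicity 3) and 1 - (-2) = 3, so det(I - K) = 3. (Direct check: I - K =
[[0, 1, -1, 2],
 [1, 0, 1, -2],
 [0, 0, 1, 0],
 [-2, 2, -2, 5]]
has determinant 3.) The finite-dimensional Fredholm alternative says: either (I - K) is invertible, or ker(I - K) ≠ {0} and then range(I - K) = ker((I - K)^*)^⊥, with dim ker(I - K) = dim ker((I - K)^*). Since det(I - K) ≠ 0, 1 is not an eigenvalue of K and ker(I - K) = {0}, so we are in the first case: for every y there is a unique x = (I - K)^(-1) y. Explicitly, by the Sherman–Morrison formula, (I - u v^T)^(-1) = I + u v^T/(1 - v·u), i.e. (I - K)^(-1) = I + K/(3).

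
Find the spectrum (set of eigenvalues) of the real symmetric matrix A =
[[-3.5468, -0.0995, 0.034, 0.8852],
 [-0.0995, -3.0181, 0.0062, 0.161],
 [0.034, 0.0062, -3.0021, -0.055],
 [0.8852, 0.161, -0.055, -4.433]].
sigma(A) ≈ {-5, -3} (-3 with multiplicity 3)

A is real symmetric, so its spectrum consists of real eigenvalues. Expanding the characteristic polynomial of the displayed matrix gives
  det(λ I - A) = p(λ) = λ^4 + (14)λ^3 + (72)λ^2 + (162)λ + (135).
Solving p(λ) = 0 yields eigenvalues ≈ -5, -3, -3, -3. (A is shown rounded to 4 decimals, so these recover the underlying integer eigenvalues to within that precision.)
Verification: the trace of A = -14 equals the sum of eigenvalues -14, and det(A) ≈ 134.9998 matches the eigenvalue product 135.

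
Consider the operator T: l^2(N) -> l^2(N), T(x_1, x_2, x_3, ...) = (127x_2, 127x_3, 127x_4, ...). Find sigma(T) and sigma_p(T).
sigma(T) = closed disk {z in C : |z| ≤ 127}; sigma_p(T) = open disk {z in C : |z| < 127}

Note T = 127·V where V is the unit left shift (V x)_k = x_{k+1}; so sigma(T) = 127·sigma(V) and ||T|| = 127||V||. ||T x||^2 = 16129sum_{k≥2} |x_k|^2 ≤ 16129||x||^2, with equality on {x : x_1 = 0}, so ||T|| = 127. For any lambda with |lambda| < 127, set r = lambda/127 (|r| < 1); the vector x = (1, r, r^2, ...) is in l^2 and satisfies T x = 127(r, r^2, ...) = lambda x, so lambda is an eigenvalue. On the boundary |lambda| = 127 the geometric series diverges, so no l^2 eigenvector exists, but these lambda lie in the approximate point spectrum. Hence sigma(T) is the closed disk of radius 127 and sigma_p(T) is the open disk.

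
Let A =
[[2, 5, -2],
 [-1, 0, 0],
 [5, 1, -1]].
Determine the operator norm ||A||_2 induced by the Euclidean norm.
||A||_2 ≈ 6.9099 (= sqrt(largest eigenvalue of A^T A))

||A||_2 = sigma_max(A) = sqrt(lambda_max(A^T A)). Form the symmetric matrix M = A^T A =
[[30, 15, -9],
 [15, 26, -11],
 [-9, -11, 5]].
Its characteristic polynomial (trace, sum of principal 2x2 minors, determinant of M give the coefficients) is
  p(λ) = det(λ I - M) = λ^3 - 61λ^2 + 633λ - 9.
No integer candidate from the rational root theorem (±divisors of 9) is a root, so the roots are irrational. The cubic discriminant is Δ = 474501024 > 0, so there are three distinct real roots. p(0) = -9 and p(1) = 564 have opposite signs, so a root lies in (0, 1); Newton's method refines it to λ ≈ 0.0142. p(13) = 108 and p(14) = -359 have opposite signs, so a root lies in (13, 14); Newton's method refines it to λ ≈ 13.2394. p(47) = -1184 and p(48) = 423 have opposite signs, so a root lies in (47, 48); Newton's method refines it to λ ≈ 47.7464. Check (Vieta): the three roots sum to 61, matching tr M = 61.
So the eigenvalues of A^T A are ≈ 0.0142, 13.2394, 47.7464 (all ≥ 0, as they must be for A^T A). The largest is λ_max ≈ 47.7464, hence ||A||_2 = sqrt(λ_max) ≈ 6.9099.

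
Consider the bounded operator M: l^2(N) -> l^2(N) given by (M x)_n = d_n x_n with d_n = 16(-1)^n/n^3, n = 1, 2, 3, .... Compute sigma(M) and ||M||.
sigma(M) = {16(-1)^n/n^3 : n ≥ 1} ∪ {0}; ||M|| = 16

A bounded diagonal operator on l^2 with diagonal entries d_n has spectrum equal to the closure of {d_n : n ≥ 1}: every d_n is an eigenvalue (with eigenvector e_n), so {d_n} ⊂ sigma(M); the spectrum is closed, so its closure is too; and for lambda not in the closure, (M - lambda I) has bounded inverse (the diagonal entries 1/(d_n - lambda) are bounded). For our sequence d_n = 16(-1)^n/n^3, n = 1, 2, 3, ...:
  - {d_n} = {16(-1)^n/n^3 : n ≥ 1}; the only limit point is 0
  - closure = {16(-1)^n/n^3 : n ≥ 1} ∪ {0}
For the norm: a diagonal operator has ||M|| = sup_n |d_n|. Here |d_n| = 16/n^3 is decreasing, so sup_n |d_n| = |d_1| = 16. So ||M|| = 16.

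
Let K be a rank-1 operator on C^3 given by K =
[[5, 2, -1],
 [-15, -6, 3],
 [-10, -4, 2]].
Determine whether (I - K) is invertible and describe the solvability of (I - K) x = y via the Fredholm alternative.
(I - K) is singular (det(I - K) = 0, i.e. 1 ∈ sigma(K)). (I - K) x = y is solvable iff y ⊥ ker((I - K)^*) = span{(5, 2, -1)}, i.e. iff 5y_1 + 2y_2 - y_3 = 0. When solvable, the solutions are x = y + c·(1, -3, -2), c arbitrary (ker(I - K) = span{(1, -3, -2)}, dimension 1).

K has rank 1, so it is an outer product K = u v^T: every row of K is a multiple of one row vector. Reading off the entries, u = (1, -3, -2) and v = (5, 2, -1) (row i of K equals u_i·v^T). A rank-one matrix u v^T satisfies K u = u (v·u) and kills the (2)-dimensional subspace v^⊥, so its characteristic polynomial is lambda^2 (lambda - v·u) with v·u = tr K = 1. Hence the eigenvalues of I - K are 1 (multiplicity 2) and 1 - (1) = 0, so det(I - K) = 0. (Direct check: I - K =
[[-4, -2, 1],
 [15, 7, -3],
 [10, 4, -1]]
has determinant 0.) So 1 is an eigenvalue of K and (I - K) is not invertible. The finite-dimensional Fredholm alternative says: either (I - K) is invertible, or ker(I - K) ≠ {0} and then range(I - K) = ker((I - K)^*)^⊥, with dim ker(I - K) = dim ker((I - K)^*). We are in the second case, so we need both kernels. Kernel of I - K: (I - K) u = u - u (v·u) = u - u = 0, so ker(I - K) = span{u} = span{(1, -3, -2)} (it is exactly 1-dimensional because rank(I - K) = 2). Kernel of the adjoint: K is real, so (I - K)^* = I - K^T = I - v u^T, and (I - v u^T) v = v - v (u·v) = 0; hence ker((I - K)^*) = span{v} = span{(5, 2, -1)}. Therefore (I - K) x = y is solvable iff <y, v> = 0, i.e. iff 5y_1 + 2y_2 - y_3 = 0. When this holds, K y = u (v·y) = 0, so (I - K) y = y and x = y is a particular solution; the full solution set is the line x = y + c·u = y + c·(1, -3, -2), c ∈ C.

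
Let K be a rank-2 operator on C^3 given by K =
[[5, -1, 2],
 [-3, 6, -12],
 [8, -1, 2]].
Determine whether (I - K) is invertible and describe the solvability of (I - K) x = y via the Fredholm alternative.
(I - K) is invertible (det(I - K) = 9 ≠ 0), so for every y in C^3 the equation (I - K) x = y has a unique solution.

K has rank 2 and factors as K = U V^T = u1 v1^T + u2 v2^T with u1 = (1, 3, 2), v1 = (1, 1, -2), u2 = (-2, 3, -3), v2 = (-2, 1, -2) (multiplying out reproduces the displayed K). The nonzero eigenvalues of U V^T coincide with those of the 2 x 2 matrix G = V^T U = [[v1·u1, v1·u2], [v2·u1, v2·u2]] = [[0, 7], [-3, 13]], and by the Sylvester determinant identity det(I_3 - U V^T) = det(I_2 - V^T U) = det([[1, -7], [3, -12]]) = (1)(-12) - (-7)(3) = 9. (Direct check: I - K =
[[-4, 1, -2],
 [3, -5, 12],
 [-8, 1, -1]]
has determinant 9.) The finite-dimensional Fredholm alternative says: either (I - K) is invertible, or ker(I - K) ≠ {0} and then range(I - K) = ker((I - K)^*)^⊥, with dim ker(I - K) = dim ker((I - K)^*). Since det(I - K) ≠ 0, 1 is not an eigenvalue of K and ker(I - K) = {0}, so we are in the first case: for every y there is a unique x = (I - K)^(-1) y. (Explicitly, by the Woodbury identity, (I - U V^T)^(-1) = I + U (I_2 - G)^(-1) V^T.)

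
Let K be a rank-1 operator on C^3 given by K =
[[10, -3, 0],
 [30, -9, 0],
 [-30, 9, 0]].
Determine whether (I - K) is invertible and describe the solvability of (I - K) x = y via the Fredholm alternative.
(I - K) is singular (det(I - K) = 0, i.e. 1 ∈ sigma(K)). (I - K) x = y is solvable iff y ⊥ ker((I - K)^*) = span{(10, -3, 0)}, i.e. iff 10y_1 - 3y_2 = 0. When solvable, the solutions are x = y + c·(1, 3, -3), c arbitrary (ker(I - K) = span{(1, 3, -3)}, dimension 1).

K has rank 1, so it is an outer product K = u v^T: every row of K is a multiple of one row vector. Reading off the entries, u = (1, 3, -3) and v = (10, -3, 0) (row i of K equals u_i·v^T). A rank-one matrix u v^T satisfies K u = u (v·u) and kills the (2)-dimensional subspace v^⊥, so its characteristic polynomial is lambda^2 (lambda - v·u) with v·u = tr K = 1. Hence the eigenvalues of I - K are 1 (multiplicity 2) and 1 - (1) = 0, so det(I - K) = 0. (Direct check: I - K =
[[-9, 3, 0],
 [-30, 10, 0],
 [30, -9, 1]]
has determinant 0.) So 1 is an eigenvalue of K and (I - K) is not invertible. The finite-dimensional Fredholm alternative says: either (I - K) is invertible, or ker(I - K) ≠ {0} and then range(I - K) = ker((I - K)^*)^⊥, with dim ker(I - K) = dim ker((I - K)^*). We are in the second case, so we need both kernels. Kernel of I - K: (I - K) u = u - u (v·u) = u - u = 0, so ker(I - K) = span{u} = span{(1, 3, -3)} (it is exactly 1-dimensional because rank(I - K) = 2). Kernel of the adjoint: K is real, so (I - K)^* = I - K^T = I - v u^T, and (I - v u^T) v = v - v (u·v) = 0; hence ker((I - K)^*) = span{v} = span{(10, -3, 0)}. Therefore (I - K) x = y is solvable iff <y, v> = 0, i.e. iff 10y_1 - 3y_2 = 0. When this holds, K y = u (v·y) = 0, so (I - K) y = y and x = y is a particular solution; the full solution set is the line x = y + c·u = y + c·(1, 3, -3), c ∈ C.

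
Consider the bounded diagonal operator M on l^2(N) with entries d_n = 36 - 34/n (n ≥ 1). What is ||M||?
||M|| = 36

For a diagonal operator on l^2 with entries d_n, ||M|| = sup_n |d_n|. Here d_1 = 2, d_2 = 19, ..., and d_n = 36 - 34/n increases monotonically toward 36. All terms lie in [2, 36), so |d_n| = d_n and the supremum is the limit 36, which is not attained by any individual d_n. Hence ||M|| = 36.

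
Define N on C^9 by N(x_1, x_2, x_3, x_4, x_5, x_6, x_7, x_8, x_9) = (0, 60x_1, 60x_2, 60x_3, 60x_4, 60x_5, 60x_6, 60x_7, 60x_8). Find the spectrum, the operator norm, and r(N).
sigma(N) = {0}; ||N|| = 60; r(N) = 0. (N is nilpotent with N^9 = 0.)

On C^9, N is a strictly lower-triangular matrix with 60 on the subdiagonal and zeros elsewhere, so its characteristic polynomial is lambda^9 and every eigenvalue is 0: sigma(N) = {0}. For the operator norm, N e_i = 60e_{i+1} for i = 1, ..., 8 and N e_9 = 0, so the singular values of N are 60 (with multiplicity 8) and 0; hence ||N|| = 60. The spectral radius r(N) = max|lambda| = 0. Note ||N|| > r(N) — characteristic of non-normal nilpotent operators. Indeed N^9 = 0.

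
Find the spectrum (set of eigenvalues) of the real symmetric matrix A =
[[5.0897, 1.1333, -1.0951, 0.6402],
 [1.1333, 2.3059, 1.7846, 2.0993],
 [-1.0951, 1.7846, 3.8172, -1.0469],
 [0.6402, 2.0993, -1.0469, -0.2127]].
sigma(A) ≈ {-2, 2, 5, 6}

A is real symmetric, so its spectrum consists of real eigenvalues. Expanding the characteristic polynomial of the displayed matrix gives
  det(λ I - A) = p(λ) = λ^4 + (-11)λ^3 + (26)λ^2 + (44.0011)λ + (-120.0054).
Solving p(λ) = 0 yields eigenvalues ≈ -2, 2, 5, 6. (A is shown rounded to 4 decimals, so these recover the underlying integer eigenvalues to within that precision.)
Verification: the trace of A = 11 equals the sum of eigenvalues 11, and det(A) ≈ -120.0054 matches the eigenvalue product -120.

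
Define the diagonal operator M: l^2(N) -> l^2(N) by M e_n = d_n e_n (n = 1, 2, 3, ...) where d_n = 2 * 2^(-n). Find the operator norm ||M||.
||M|| = 1 (attained at n = 1)

For M diagonal, ||M|| = sup_n |d_n|. The sequence d_n = 2 * 2^(-n) is positive and strictly decreasing (ratio 2^(-1) < 1), so the supremum is d_1 = 2/2 = 1. Hence ||M|| = 1.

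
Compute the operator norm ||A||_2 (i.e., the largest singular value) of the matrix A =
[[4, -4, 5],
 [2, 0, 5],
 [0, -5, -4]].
||A||_2 ≈ 9.0613 (= sqrt(largest eigenvalue of A^T A))

||A||_2 = sigma_max(A) = sqrt(lambda_max(A^T A)). Form the symmetric matrix M = A^T A =
[[20, -16, 30],
 [-16, 41, 0],
 [30, 0, 66]].
Its characteristic polynomial (trace, sum of principal 2x2 minors, determinant of M give the coefficients) is
  p(λ) = det(λ I - M) = λ^3 - 127λ^2 + 3690λ - 324.
No integer candidate from the rational root theorem (±divisors of 324) is a root, so the roots are irrational. The cubic discriminant is Δ = 18715952340 > 0, so there are three distinct real roots. p(0) = -324 and p(1) = 3240 have opposite signs, so a root lies in (0, 1); Newton's method refines it to λ ≈ 0.0881. p(44) = 1348 and p(45) = -324 have opposite signs, so a root lies in (44, 45); Newton's method refines it to λ ≈ 44.8056. p(82) = -324 and p(83) = 2830 have opposite signs, so a root lies in (82, 83); Newton's method refines it to λ ≈ 82.1063. Check (Vieta): the three roots sum to 127, matching tr M = 127.
So the eigenvalues of A^T A are ≈ 0.0881, 44.8056, 82.1063 (all ≥ 0, as they must be for A^T A). The largest is λ_max ≈ 82.1063, hence ||A||_2 = sqrt(λ_max) ≈ 9.0613.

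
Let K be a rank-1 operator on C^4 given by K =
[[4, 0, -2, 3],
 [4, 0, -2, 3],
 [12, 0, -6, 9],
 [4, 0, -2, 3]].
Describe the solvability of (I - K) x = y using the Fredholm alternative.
(I - K) is singular (det(I - K) = 0, i.e. 1 ∈ sigma(K)). (I - K) x = y is solvable iff y ⊥ ker((I - K)^*) = span{(4, 0, -2, 3)}, i.e. iff 4y_1 - 2y_3 + 3y_4 = 0. When solvable, the solutions are x = y + c·(1, 1, 3, 1), c arbitrary (ker(I - K) = span{(1, 1, 3, 1)}, dimension 1).

K has rank 1, so it is an outer product K = u v^T: every row of K is a multiple of one row vector. Reading off the entries, u = (1, 1, 3, 1) and v = (4, 0, -2, 3) (row i of K equals u_i·v^T). A rank-one matrix u v^T satisfies K u = u (v·u) and kills the (3)-dimensional subspace v^⊥, so its characteristic polynomial is lambda^3 (lambda - v·u) with v·u = tr K = 1. Hence the eigenvalues of I - K are 1 (multiplicity 3) and 1 - (1) = 0, so det(I - K) = 0. (Direct check: I - K =
[[-3, 0, 2, -3],
 [-4, 1, 2, -3],
 [-12, 0, 7, -9],
 [-4, 0, 2, -2]]
has determinant 0.) So 1 is an eigenvalue of K and (I - K) is not invertible. The finite-dimensional Fredholm alternative says: either (I - K) is invertible, or ker(I - K) ≠ {0} and then range(I - K) = ker((I - K)^*)^⊥, with dim ker(I - K) = dim ker((I - K)^*). We are in the second case, so we need both kernels. Kernel of I - K: (I - K) u = u - u (v·u) = u - u = 0, so ker(I - K) = span{u} = span{(1, 1, 3, 1)} (it is exactly 1-dimensional because rank(I - K) = 3). Kernel of the adjoint: K is real, so (I - K)^* = I - K^T = I - v u^T, and (I - v u^T) v = v - v (u·v) = 0; hence ker((I - K)^*) = span{v} = span{(4, 0, -2, 3)}. Therefore (I - K) x = y is solvable iff <y, v> = 0, i.e. iff 4y_1 - 2y_3 + 3y_4 = 0. When this holds, K y = u (v·y) = 0, so (I - K) y = y and x = y is a particular solution; the full solution set is the line x = y + c·u = y + c·(1, 1, 3, 1), c ∈ C.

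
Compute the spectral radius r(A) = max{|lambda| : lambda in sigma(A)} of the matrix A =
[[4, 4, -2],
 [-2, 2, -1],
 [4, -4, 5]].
r(A) ≈ 6.1304

The eigenvalues of A are the roots of its characteristic polynomial. With M = A (coefficients from the trace, the sum of principal 2x2 minors, and det A):
  p(λ) = det(λ I - M) = λ^3 - 11λ^2 + 50λ - 48.
No integer candidate from the rational root theorem (±divisors of 48) is a root, so the roots are irrational. The cubic discriminant is Δ = -40060 < 0, so there is one real root and a complex-conjugate pair. p(1) = -8 and p(2) = 16 have opposite signs, so a root lies in (1, 2); Newton's method refines it to λ ≈ 1.2772. Dividing out (λ - (1.2772)) leaves approximately λ^2 - 9.7228λ + 37.582. For λ^2 - 9.7228λ + 37.582 the discriminant is -55.7952. It is negative, so the remaining roots are the complex-conjugate pair λ ≈ 4.8614 ± 3.7348i. Their product equals the constant term, so |λ|^2 ≈ 37.582 and |λ| ≈ 6.1304.
Thus the eigenvalues (to 4 decimals) are 1.2772 (modulus 1.2772); 4.8614 ± 3.7348i (modulus 6.1304). The spectral radius is the largest modulus: r(A) ≈ 6.1304. (Cross-check: r(A) ≤ ||A||_2 ≈ 8.2495; equality holds whenever A is normal, though it can also hold for some non-normal A.)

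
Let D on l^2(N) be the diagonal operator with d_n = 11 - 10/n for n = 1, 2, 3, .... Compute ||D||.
||D|| = 11

For a diagonal operator on l^2 with entries d_n, ||D|| = sup_n |d_n|. Here d_1 = 1, d_2 = 6, ..., and d_n = 11 - 10/n increases monotonically toward 11. All terms lie in [1, 11), so |d_n| = d_n and the supremum is the limit 11, which is not attained by any individual d_n. Hence ||D|| = 11.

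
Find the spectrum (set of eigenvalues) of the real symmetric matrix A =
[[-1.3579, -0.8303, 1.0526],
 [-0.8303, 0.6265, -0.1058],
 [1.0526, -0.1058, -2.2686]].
sigma(A) ≈ {-3, -1, 1}

A is real symmetric, so its spectrum consists of real eigenvalues. Expanding the characteristic polynomial of the displayed matrix gives
  det(λ I - A) = p(λ) = λ^3 + (3)λ^2 + (-1)λ + (-3).
Solving p(λ) = 0 yields eigenvalues ≈ -3, -1, 1. (A is shown rounded to 4 decimals, so these recover the underlying integer eigenvalues to within that precision.)
Verification: the trace of A = -3 equals the sum of eigenvalues -3, and det(A) ≈ 2.9999 matches the eigenvalue product 3.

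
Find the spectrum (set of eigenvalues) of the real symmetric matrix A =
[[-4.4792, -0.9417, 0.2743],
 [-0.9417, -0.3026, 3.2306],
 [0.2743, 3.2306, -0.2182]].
sigma(A) ≈ {-5, -3, 3}

A is real symmetric, so its spectrum consists of real eigenvalues. Expanding the characteristic polynomial of the displayed matrix gives
  det(λ I - A) = p(λ) = λ^3 + (5)λ^2 + (-9)λ + (-45).
Solving p(λ) = 0 yields eigenvalues ≈ -5, -3, 3. (A is shown rounded to 4 decimals, so these recover the underlying integer eigenvalues to within that precision.)
Verification: the trace of A = -5 equals the sum of eigenvalues -5, and det(A) ≈ 44.9999 matches the eigenvalue product 45.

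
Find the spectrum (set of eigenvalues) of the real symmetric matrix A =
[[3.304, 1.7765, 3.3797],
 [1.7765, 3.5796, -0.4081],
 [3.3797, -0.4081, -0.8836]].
sigma(A) ≈ {-3, 3, 6}

A is real symmetric, so its spectrum consists of real eigenvalues. Expanding the characteristic polynomial of the displayed matrix gives
  det(λ I - A) = p(λ) = λ^3 + (-6)λ^2 + (-9)λ + (54).
Solving p(λ) = 0 yields eigenvalues ≈ -3, 3, 6. (A is shown rounded to 4 decimals, so these recover the underlying integer eigenvalues to within that precision.)
Verification: the trace of A = 6 equals the sum of eigenvalues 6, and det(A) ≈ -54.0000 matches the eigenvalue product -54.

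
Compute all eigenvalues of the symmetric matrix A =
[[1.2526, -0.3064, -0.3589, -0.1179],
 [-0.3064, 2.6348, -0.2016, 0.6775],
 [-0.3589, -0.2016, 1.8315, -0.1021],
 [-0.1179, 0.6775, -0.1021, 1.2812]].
sigma(A) ≈ {1, 2, 3} (1 with multiplicity 2)

A is real symmetric, so its spectrum consists of real eigenvalues. Expanding the characteristic polynomial of the displayed matrix gives
  det(λ I - A) = p(λ) = λ^4 + (-7)λ^3 + (17)λ^2 + (-17)λ + (6).
Solving p(λ) = 0 yields eigenvalues ≈ 1, 1, 2, 3. (A is shown rounded to 4 decimals, so these recover the underlying integer eigenvalues to within that precision.)
Verification: the trace of A = 7 equals the sum of eigenvalues 7, and det(A) ≈ 6.0005 matches the eigenvalue product 6.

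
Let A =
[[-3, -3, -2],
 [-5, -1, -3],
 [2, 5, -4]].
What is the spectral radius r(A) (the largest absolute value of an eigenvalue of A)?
r(A) ≈ 6.2821

The eigenvalues of A are the roots of its characteristic polynomial. With M = A (coefficients from the trace, the sum of principal 2x2 minors, and det A):
  p(λ) = det(λ I - M) = λ^3 + 8λ^2 + 23λ - 67.
No integer candidate from the rational root theorem (±divisors of 67) is a root, so the roots are irrational. The cubic discriminant is Δ = -220703 < 0, so there is one real root and a complex-conjugate pair. p(1) = -35 and p(2) = 19 have opposite signs, so a root lies in (1, 2); Newton's method refines it to λ ≈ 1.6977. Dividing out (λ - (1.6977)) leaves approximately λ^2 + 9.6977λ + 39.4642. For λ^2 + 9.6977λ + 39.4642 the discriminant is -63.8108. It is negative, so the remaining roots are the complex-conjugate pair λ ≈ -4.8489 ± 3.9941i. Their product equals the constant term, so |λ|^2 ≈ 39.4642 and |λ| ≈ 6.2821.
Thus the eigenvalues (to 4 decimals) are 1.6977 (modulus 1.6977); -4.8489 ± 3.9941i (modulus 6.2821). The spectral radius is the largest modulus: r(A) ≈ 6.2821. (Cross-check: r(A) ≤ ||A||_2 ≈ 7.7906; equality holds whenever A is normal, though it can also hold for some non-normal A.)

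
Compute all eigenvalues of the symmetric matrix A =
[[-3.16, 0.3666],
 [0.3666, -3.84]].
sigma(A) ≈ {-4, -3}

A is real symmetric, so its spectrum consists of real eigenvalues. Expanding the characteristic polynomial of the displayed matrix gives
  det(λ I - A) = p(λ) = λ^2 + (7)λ + (12).
Solving p(λ) = 0 yields eigenvalues ≈ -4, -3. (A is shown rounded to 4 decimals, so these recover the underlying integer eigenvalues to within that precision.)
Verification: the trace of A = -7 equals the sum of eigenvalues -7, and det(A) ≈ 12.0000 matches the eigenvalue product 12.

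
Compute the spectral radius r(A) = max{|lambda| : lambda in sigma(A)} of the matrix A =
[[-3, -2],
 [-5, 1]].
r(A) = (2 + sqrt(56))/2 ≈ 4.7417

The eigenvalues of A are the roots of its characteristic polynomial. With M = A (coefficients from the trace and determinant):
  p(λ) = det(λ I - M) = λ^2 + 2λ - 13.
For λ^2 + 2λ - 13 the discriminant is 56. It is nonnegative but not a perfect square, so the roots are real and irrational: λ = (-2 ± sqrt(56))/2 ≈ 2.7417, -4.7417.
Thus the eigenvalues (to 4 decimals) are 2.7417 (modulus 2.7417); -4.7417 (modulus 4.7417). The spectral radius is the largest modulus: r(A) = (2 + sqrt(56))/2 ≈ 4.7417. (Cross-check: r(A) ≤ ||A||_2 ≈ 5.8339; equality holds whenever A is normal, though it can also hold for some non-normal A.)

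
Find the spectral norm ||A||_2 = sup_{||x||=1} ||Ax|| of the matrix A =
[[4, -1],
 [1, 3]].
||A||_2 = sqrt((27 + sqrt(53))/2) ≈ 4.1401 (= sqrt(largest eigenvalue of A^T A))

||A||_2 = sigma_max(A) = sqrt(lambda_max(A^T A)). Form the symmetric matrix M = A^T A =
[[17, -1],
 [-1, 10]].
Its characteristic polynomial (trace, determinant of M give the coefficients) is
  p(λ) = det(λ I - M) = λ^2 - 27λ + 169.
For λ^2 - 27λ + 169 the discriminant is 53. It is nonnegative but not a perfect square, so the roots are real and irrational: λ = (27 ± sqrt(53))/2 ≈ 17.1401, 9.8599.
So the eigenvalues of A^T A are ≈ 9.8599, 17.1401 (all ≥ 0, as they must be for A^T A). The largest is λ_max = (27 + sqrt(53))/2 ≈ 17.1401, hence ||A||_2 = sqrt(λ_max) = sqrt((27 + sqrt(53))/2) ≈ 4.1401.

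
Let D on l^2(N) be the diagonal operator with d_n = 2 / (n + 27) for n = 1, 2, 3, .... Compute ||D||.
||D|| = 1/14 (attained at n = 1)

For D diagonal, ||D|| = sup_n |d_n| = sup_n 2/(n + 27). This is positive and strictly decreasing in n, so the supremum is attained at n = 1: d_1 = 2/(1 + 27) = 1/14. Hence ||D|| = 1/14.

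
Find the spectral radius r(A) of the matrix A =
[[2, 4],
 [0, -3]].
r(A) = 3

The eigenvalues of A are the roots of its characteristic polynomial. With M = A (coefficients from the trace and determinant):
  p(λ) = det(λ I - M) = λ^2 + λ - 6.
For λ^2 + λ - 6 the discriminant is 25. It is a perfect square (5^2), so the roots are rational: λ = (-1 ± 5)/2 = 2, -3.
Thus the eigenvalues (to 4 decimals) are 2 (modulus 2); -3 (modulus 3). The spectral radius is the largest modulus: r(A) = 3. (Cross-check: r(A) ≤ ||A||_2 ≈ 5.2631; equality holds whenever A is normal, though it can also hold for some non-normal A.)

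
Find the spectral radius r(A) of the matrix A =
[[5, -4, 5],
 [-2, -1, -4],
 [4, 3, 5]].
r(A) ≈ 9.632

The eigenvalues of A are the roots of its characteristic polynomial. With M = A (coefficients from the trace, the sum of principal 2x2 minors, and det A):
  p(λ) = det(λ I - M) = λ^3 - 9λ^2 - λ - 49.
No integer candidate from the rational root theorem (±divisors of 49) is a root, so the roots are irrational. The cubic discriminant is Δ = -215564 < 0, so there is one real root and a complex-conjugate pair. p(9) = -58 and p(10) = 41 have opposite signs, so a root lies in (9, 10); Newton's method refines it to λ ≈ 9.632. Dividing out (λ - (9.632)) leaves approximately λ^2 + 0.632λ + 5.0872. For λ^2 + 0.632λ + 5.0872 the discriminant is -19.9495. It is negative, so the remaining roots are the complex-conjugate pair λ ≈ -0.316 ± 2.2332i. Their product equals the constant term, so |λ|^2 ≈ 5.0872 and |λ| ≈ 2.2555.
Thus the eigenvalues (to 4 decimals) are 9.632 (modulus 9.632); -0.316 ± 2.2332i (modulus 2.2555). The spectral radius is the largest modulus: r(A) ≈ 9.632. (Cross-check: r(A) ≤ ||A||_2 ≈ 10.4776; equality holds whenever A is normal, though it can also hold for some non-normal A.)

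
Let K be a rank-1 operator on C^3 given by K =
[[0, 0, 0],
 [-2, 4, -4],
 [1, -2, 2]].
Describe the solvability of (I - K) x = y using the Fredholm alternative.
(I - K) is invertible (det(I - K) = -5 ≠ 0), so for every y in C^3 the equation (I - K) x = y has a unique solution.

K has rank 1, so it is an outer product K = u v^T: every row of K is a multiple of one row vector. Reading off the entries, u = (0, 2, -1) and v = (-1, 2, -2) (row i of K equals u_i·v^T). A rank-one matrix u v^T satisfies K u = u (v·u) and kills the (2)-dimensional subspace v^⊥, so its characteristic polynomial is lambda^2 (lambda - v·u) with v·u = tr K = 6. Hence the eigenvalues of I - K are 1 (multiplicity 2) and 1 - (6) = -5, so det(I - K) = -5. (Direct check: I - K =
[[1, 0, 0],
 [2, -3, 4],
 [-1, 2, -1]]
has determinant -5.) The finite-dimensional Fredholm alternative says: either (I - K) is invertible, or ker(I - K) ≠ {0} and then range(I - K) = ker((I - K)^*)^⊥, with dim ker(I - K) = dim ker((I - K)^*). Since det(I - K) ≠ 0, 1 is not an eigenvalue of K and ker(I - K) = {0}, so we are in the first case: for every y there is a unique x = (I - K)^(-1) y. Explicitly, by the Sherman–Morrison formula, (I - u v^T)^(-1) = I + u v^T/(1 - v·u), i.e. (I - K)^(-1) = I + K/(-5).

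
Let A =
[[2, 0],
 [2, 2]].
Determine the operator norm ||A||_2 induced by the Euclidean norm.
||A||_2 = sqrt((12 + sqrt(80))/2) ≈ 3.2361 (= sqrt(largest eigenvalue of A^T A))

||A||_2 = sigma_max(A) = sqrt(lambda_max(A^T A)). Form the symmetric matrix M = A^T A =
[[8, 4],
 [4, 4]].
Its characteristic polynomial (trace, determinant of M give the coefficients) is
  p(λ) = det(λ I - M) = λ^2 - 12λ + 16.
For λ^2 - 12λ + 16 the discriminant is 80. It is nonnegative but not a perfect square, so the roots are real and irrational: λ = (12 ± sqrt(80))/2 ≈ 10.4721, 1.5279.
So the eigenvalues of A^T A are ≈ 1.5279, 10.4721 (all ≥ 0, as they must be for A^T A). The largest is λ_max = (12 + sqrt(80))/2 ≈ 10.4721, hence ||A||_2 = sqrt(λ_max) = sqrt((12 + sqrt(80))/2) ≈ 3.2361.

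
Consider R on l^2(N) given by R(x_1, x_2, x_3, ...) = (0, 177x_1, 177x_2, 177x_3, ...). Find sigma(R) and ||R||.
sigma(R) = closed disk {z in C : |z| ≤ 177}; ||R|| = 177

Note R = 177·U where U is the unit right shift (U x)_k = x_{k-1} (with x_0 := 0); so ||R|| = 177||U|| and sigma(R) = 177·sigma(U). ||R x||^2 = sum_{k≥1} |177x_k|^2 = 31329||x||^2, so ||R|| = 177 and sigma(R) ⊂ {|z| ≤ 177}. For any |lambda| < 177, the equation (R - lambda I) x = 0 forces x_1 = 0, then 177x_k = lambda x_{k+1} ⇒ x = 0, so R has no eigenvalues. But (R - lambda I) is not surjective for |lambda| < 177: solving (R - lambda I) x = e_1 would require x_n proportional to (lambda/177)^(-n), which is not in l^2. So every |lambda| < 177 lies in the residual spectrum. The boundary |lambda| = 177 is in the approximate point spectrum (the spectrum is closed). Hence sigma(R) is the closed disk of radius 177.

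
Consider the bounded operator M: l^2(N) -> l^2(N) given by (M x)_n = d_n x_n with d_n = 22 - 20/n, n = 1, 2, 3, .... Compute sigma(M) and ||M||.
sigma(M) = {22 - 20/n : n ≥ 1} ∪ {22}; ||M|| = 22

A bounded diagonal operator on l^2 with diagonal entries d_n has spectrum equal to the closure of {d_n : n ≥ 1}: every d_n is an eigenvalue (with eigenvector e_n), so {d_n} ⊂ sigma(M); the spectrum is closed, so its closure is too; and for lambda not in the closure, (M - lambda I) has bounded inverse (the diagonal entries 1/(d_n - lambda) are bounded). For our sequence d_n = 22 - 20/n, n = 1, 2, 3, ...:
  - {d_n} = {22 - 20/n : n ≥ 1}; the only limit point is 22
  - closure = {22 - 20/n : n ≥ 1} ∪ {22}
For the norm: a diagonal operator has ||M|| = sup_n |d_n|. Here d_n = 22 - 20/n increases monotonically from d_1 = 2 toward 22, with all terms in [2, 22); so sup_n |d_n| = 22 (the supremum is the limit, not attained). So ||M|| = 22.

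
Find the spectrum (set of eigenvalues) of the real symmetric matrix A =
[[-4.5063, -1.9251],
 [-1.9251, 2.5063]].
sigma(A) ≈ {-5, 3}

A is real symmetric, so its spectrum consists of real eigenvalues. Expanding the characteristic polynomial of the displayed matrix gives
  det(λ I - A) = p(λ) = λ^2 + (2)λ + (-15).
Solving p(λ) = 0 yields eigenvalues ≈ -5, 3. (A is shown rounded to 4 decimals, so these recover the underlying integer eigenvalues to within that precision.)
Verification: the trace of A = -2 equals the sum of eigenvalues -2, and det(A) ≈ -15.0001 matches the eigenvalue product -15.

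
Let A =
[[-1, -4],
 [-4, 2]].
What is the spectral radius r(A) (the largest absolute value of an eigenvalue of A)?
r(A) = (1 + sqrt(73))/2 ≈ 4.772

The eigenvalues of A are the roots of its characteristic polynomial. With M = A (coefficients from the trace and determinant):
  p(λ) = det(λ I - M) = λ^2 - λ - 18.
For λ^2 - λ - 18 the discriminant is 73. It is nonnegative but not a perfect square, so the roots are real and irrational: λ = (1 ± sqrt(73))/2 ≈ 4.772, -3.772.
Thus the eigenvalues (to 4 decimals) are 4.772 (modulus 4.772); -3.772 (modulus 3.772). The spectral radius is the largest modulus: r(A) = (1 + sqrt(73))/2 ≈ 4.772. (Cross-check: r(A) ≤ ||A||_2 ≈ 4.772; equality holds whenever A is normal, though it can also hold for some non-normal A.)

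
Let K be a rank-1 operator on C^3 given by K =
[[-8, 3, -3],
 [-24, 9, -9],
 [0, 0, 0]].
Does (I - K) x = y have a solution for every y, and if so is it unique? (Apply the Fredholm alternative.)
(I - K) is singular (det(I - K) = 0, i.e. 1 ∈ sigma(K)). (I - K) x = y is solvable iff y ⊥ ker((I - K)^*) = span{(-8, 3, -3)}, i.e. iff -8y_1 + 3y_2 - 3y_3 = 0. When solvable, the solutions are x = y + c·(1, 3, 0), c arbitrary (ker(I - K) = span{(1, 3, 0)}, dimension 1).

K has rank 1, so it is an outer product K = u v^T: every row of K is a multiple of one row vector. Reading off the entries, u = (1, 3, 0) and v = (-8, 3, -3) (row i of K equals u_i·v^T). A rank-one matrix u v^T satisfies K u = u (v·u) and kills the (2)-dimensional subspace v^⊥, so its characteristic polynomial is lambda^2 (lambda - v·u) with v·u = tr K = 1. Hence the eigenvalues of I - K are 1 (multiplicity 2) and 1 - (1) = 0, so det(I - K) = 0. (Direct check: I - K =
[[9, -3, 3],
 [24, -8, 9],
 [0, 0, 1]]
has determinant 0.) So 1 is an eigenvalue of K and (I - K) is not invertible. The finite-dimensional Fredholm alternative says: either (I - K) is invertible, or ker(I - K) ≠ {0} and then range(I - K) = ker((I - K)^*)^⊥, with dim ker(I - K) = dim ker((I - K)^*). We are in the second case, so we need both kernels. Kernel of I - K: (I - K) u = u - u (v·u) = u - u = 0, so ker(I - K) = span{u} = span{(1, 3, 0)} (it is exactly 1-dimensional because rank(I - K) = 2). Kernel of the adjoint: K is real, so (I - K)^* = I - K^T = I - v u^T, and (I - v u^T) v = v - v (u·v) = 0; hence ker((I - K)^*) = span{v} = span{(-8, 3, -3)}. Therefore (I - K) x = y is solvable iff <y, v> = 0, i.e. iff -8y_1 + 3y_2 - 3y_3 = 0. When this holds, K y = u (v·y) = 0, so (I - K) y = y and x = y is a particular solution; the full solution set is the line x = y + c·u = y + c·(1, 3, 0), c ∈ C.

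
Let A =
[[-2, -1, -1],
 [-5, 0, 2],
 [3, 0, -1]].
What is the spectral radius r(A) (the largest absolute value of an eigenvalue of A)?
r(A) ≈ 3.1038

The eigenvalues of A are the roots of its characteristic polynomial. With M = A (coefficients from the trace, the sum of principal 2x2 minors, and det A):
  p(λ) = det(λ I - M) = λ^3 + 3λ^2 + 1.
No integer candidate from the rational root theorem (±divisors of 1) is a root, so the roots are irrational. The cubic discriminant is Δ = -135 < 0, so there is one real root and a complex-conjugate pair. p(-4) = -15 and p(-3) = 1 have opposite signs, so a root lies in (-4, -3); Newton's method refines it to λ ≈ -3.1038. Dividing out (λ - (-3.1038)) leaves approximately λ^2 - 0.1038λ + 0.3222. For λ^2 - 0.1038λ + 0.3222 the discriminant is -1.278. It is negative, so the remaining roots are the complex-conjugate pair λ ≈ 0.0519 ± 0.5652i. Their product equals the constant term, so |λ|^2 ≈ 0.3222 and |λ| ≈ 0.5676.
Thus the eigenvalues (to 4 decimals) are -3.1038 (modulus 3.1038); 0.0519 ± 0.5652i (modulus 0.5676). The spectral radius is the largest modulus: r(A) ≈ 3.1038. (Cross-check: r(A) ≤ ||A||_2 ≈ 6.4406; equality holds whenever A is normal, though it can also hold for some non-normal A.)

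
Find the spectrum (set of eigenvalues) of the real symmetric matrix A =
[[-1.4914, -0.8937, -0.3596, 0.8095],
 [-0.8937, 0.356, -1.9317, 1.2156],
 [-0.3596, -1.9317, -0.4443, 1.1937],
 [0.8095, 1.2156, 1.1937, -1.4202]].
sigma(A) ≈ {-4, -1, 0, 2}

A is real symmetric, so its spectrum consists of real eigenvalues. Expanding the characteristic polynomial of the displayed matrix gives
  det(λ I - A) = p(λ) = λ^4 + (3)λ^3 + (-6)λ^2 + (-8)λ + (0).
Solving p(λ) = 0 yields eigenvalues ≈ -4, -1, 0, 2. (A is shown rounded to 4 decimals, so these recover the underlying integer eigenvalues to within that precision.)
Verification: the trace of A = -3 equals the sum of eigenvalues -3, and det(A) ≈ 0.0003 matches the eigenvalue product 0.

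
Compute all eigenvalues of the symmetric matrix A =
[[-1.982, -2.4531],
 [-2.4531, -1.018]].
sigma(A) ≈ {-4, 1}

A is real symmetric, so its spectrum consists of real eigenvalues. Expanding the characteristic polynomial of the displayed matrix gives
  det(λ I - A) = p(λ) = λ^2 + (3)λ + (-4).
Solving p(λ) = 0 yields eigenvalues ≈ -4, 1. (A is shown rounded to 4 decimals, so these recover the underlying integer eigenvalues to within that precision.)
Verification: the trace of A = -3 equals the sum of eigenvalues -3, and det(A) ≈ -4.0000 matches the eigenvalue product -4.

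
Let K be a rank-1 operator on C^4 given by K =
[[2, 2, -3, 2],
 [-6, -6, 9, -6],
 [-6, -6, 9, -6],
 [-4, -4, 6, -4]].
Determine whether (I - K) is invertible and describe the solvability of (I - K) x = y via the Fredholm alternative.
(I - K) is singular (det(I - K) = 0, i.e. 1 ∈ sigma(K)). (I - K) x = y is solvable iff y ⊥ ker((I - K)^*) = span{(2, 2, -3, 2)}, i.e. iff 2y_1 + 2y_2 - 3y_3 + 2y_4 = 0. When solvable, the solutions are x = y + c·(1, -3, -3, -2), c arbitrary (ker(I - K) = span{(1, -3, -3, -2)}, dimension 1).

K has rank 1, so it is an outer product K = u v^T: every row of K is a multiple of one row vector. Reading off the entries, u = (1, -3, -3, -2) and v = (2, 2, -3, 2) (row i of K equals u_i·v^T). A rank-one matrix u v^T satisfies K u = u (v·u) and kills the (3)-dimensional subspace v^⊥, so its characteristic polynomial is lambda^3 (lambda - v·u) with v·u = tr K = 1. Hence the eigenvalues of I - K are 1 (multiplicity 3) and 1 - (1) = 0, so det(I - K) = 0. (Direct check: I - K =
[[-1, -2, 3, -2],
 [6, 7, -9, 6],
 [6, 6, -8, 6],
 [4, 4, -6, 5]]
has determinant 0.) So 1 is an eigenvalue of K and (I - K) is not invertible. The finite-dimensional Fredholm alternative says: either (I - K) is invertible, or ker(I - K) ≠ {0} and then range(I - K) = ker((I - K)^*)^⊥, with dim ker(I - K) = dim ker((I - K)^*). We are in the second case, so we need both kernels. Kernel of I - K: (I - K) u = u - u (v·u) = u - u = 0, so ker(I - K) = span{u} = span{(1, -3, -3, -2)} (it is exactly 1-dimensional because rank(I - K) = 3). Kernel of the adjoint: K is real, so (I - K)^* = I - K^T = I - v u^T, and (I - v u^T) v = v - v (u·v) = 0; hence ker((I - K)^*) = span{v} = span{(2, 2, -3, 2)}. Therefore (I - K) x = y is solvable iff <y, v> = 0, i.e. iff 2y_1 + 2y_2 - 3y_3 + 2y_4 = 0. When this holds, K y = u (v·y) = 0, so (I - K) y = y and x = y is a particular solution; the full solution set is the line x = y + c·u = y + c·(1, -3, -3, -2), c ∈ C.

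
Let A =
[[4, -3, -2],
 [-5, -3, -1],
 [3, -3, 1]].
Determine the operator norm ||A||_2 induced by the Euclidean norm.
||A||_2 ≈ 7.1776 (= sqrt(largest eigenvalue of A^T A))

||A||_2 = sigma_max(A) = sqrt(lambda_max(A^T A)). Form the symmetric matrix M = A^T A =
[[50, -6, 0],
 [-6, 27, 6],
 [0, 6, 6]].
Its characteristic polynomial (trace, sum of principal 2x2 minors, determinant of M give the coefficients) is
  p(λ) = det(λ I - M) = λ^3 - 83λ^2 + 1740λ - 6084.
No integer candidate from the rational root theorem (±divisors of 6084) is a root, so the roots are irrational. The cubic discriminant is Δ = 686348496 > 0, so there are three distinct real roots. p(4) = -388 and p(5) = 666 have opposite signs, so a root lies in (4, 5); Newton's method refines it to λ ≈ 4.353. p(27) = 72 and p(28) = -484 have opposite signs, so a root lies in (27, 28); Newton's method refines it to λ ≈ 27.1297. p(51) = -576 and p(52) = 572 have opposite signs, so a root lies in (51, 52); Newton's method refines it to λ ≈ 51.5173. Check (Vieta): the three roots sum to 83, matching tr M = 83.
So the eigenvalues of A^T A are ≈ 4.353, 27.1297, 51.5173 (all ≥ 0, as they must be for A^T A). The largest is λ_max ≈ 51.5173, hence ||A||_2 = sqrt(λ_max) ≈ 7.1776.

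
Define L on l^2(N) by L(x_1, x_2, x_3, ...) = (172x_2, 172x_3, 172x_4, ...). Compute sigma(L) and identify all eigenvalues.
sigma(L) = closed disk {z in C : |z| ≤ 172}; sigma_p(L) = open disk {z in C : |z| < 172}

Note L = 172·V where V is the unit left shift (V x)_k = x_{k+1}; so sigma(L) = 172·sigma(V) and ||L|| = 172||V||. ||L x||^2 = 29584sum_{k≥2} |x_k|^2 ≤ 29584||x||^2, with equality on {x : x_1 = 0}, so ||L|| = 172. For any lambda with |lambda| < 172, set r = lambda/172 (|r| < 1); the vector x = (1, r, r^2, ...) is in l^2 and satisfies L x = 172(r, r^2, ...) = lambda x, so lambda is an eigenvalue. On the boundary |lambda| = 172 the geometric series diverges, so no l^2 eigenvector exists, but these lambda lie in the approximate point spectrum. Hence sigma(L) is the closed disk of radius 172 and sigma_p(L) is the open disk.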